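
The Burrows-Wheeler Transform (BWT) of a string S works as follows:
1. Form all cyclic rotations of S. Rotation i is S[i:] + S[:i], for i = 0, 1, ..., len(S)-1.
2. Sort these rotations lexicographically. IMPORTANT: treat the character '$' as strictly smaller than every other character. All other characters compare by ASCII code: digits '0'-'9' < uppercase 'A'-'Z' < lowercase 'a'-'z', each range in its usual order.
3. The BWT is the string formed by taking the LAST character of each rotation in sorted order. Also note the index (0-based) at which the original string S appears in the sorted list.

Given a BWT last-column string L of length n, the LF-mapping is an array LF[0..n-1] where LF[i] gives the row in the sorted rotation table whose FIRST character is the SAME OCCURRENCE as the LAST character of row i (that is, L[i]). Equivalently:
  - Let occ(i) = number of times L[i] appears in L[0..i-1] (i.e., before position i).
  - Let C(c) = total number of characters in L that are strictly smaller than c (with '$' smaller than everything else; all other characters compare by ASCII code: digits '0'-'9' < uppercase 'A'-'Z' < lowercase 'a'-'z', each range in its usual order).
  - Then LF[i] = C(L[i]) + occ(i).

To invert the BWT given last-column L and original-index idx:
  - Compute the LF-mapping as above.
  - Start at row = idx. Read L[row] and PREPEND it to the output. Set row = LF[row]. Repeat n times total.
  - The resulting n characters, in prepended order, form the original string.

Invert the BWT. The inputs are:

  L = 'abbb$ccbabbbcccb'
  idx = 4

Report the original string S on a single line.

Answer: babbccccbbbcbba$

Derivation:
LF mapping: 1 3 4 5 0 11 12 6 2 7 8 9 13 14 15 10
Walk LF starting at row 4, prepending L[row]:
  step 1: row=4, L[4]='$', prepend. Next row=LF[4]=0
  step 2: row=0, L[0]='a', prepend. Next row=LF[0]=1
  step 3: row=1, L[1]='b', prepend. Next row=LF[1]=3
  step 4: row=3, L[3]='b', prepend. Next row=LF[3]=5
  step 5: row=5, L[5]='c', prepend. Next row=LF[5]=11
  step 6: row=11, L[11]='b', prepend. Next row=LF[11]=9
  step 7: row=9, L[9]='b', prepend. Next row=LF[9]=7
  step 8: row=7, L[7]='b', prepend. Next row=LF[7]=6
  step 9: row=6, L[6]='c', prepend. Next row=LF[6]=12
  step 10: row=12, L[12]='c', prepend. Next row=LF[12]=13
  step 11: row=13, L[13]='c', prepend. Next row=LF[13]=14
  step 12: row=14, L[14]='c', prepend. Next row=LF[14]=15
  step 13: row=15, L[15]='b', prepend. Next row=LF[15]=10
  step 14: row=10, L[10]='b', prepend. Next row=LF[10]=8
  step 15: row=8, L[8]='a', prepend. Next row=LF[8]=2
  step 16: row=2, L[2]='b', prepend. Next row=LF[2]=4
Reversed output: babbccccbbbcbba$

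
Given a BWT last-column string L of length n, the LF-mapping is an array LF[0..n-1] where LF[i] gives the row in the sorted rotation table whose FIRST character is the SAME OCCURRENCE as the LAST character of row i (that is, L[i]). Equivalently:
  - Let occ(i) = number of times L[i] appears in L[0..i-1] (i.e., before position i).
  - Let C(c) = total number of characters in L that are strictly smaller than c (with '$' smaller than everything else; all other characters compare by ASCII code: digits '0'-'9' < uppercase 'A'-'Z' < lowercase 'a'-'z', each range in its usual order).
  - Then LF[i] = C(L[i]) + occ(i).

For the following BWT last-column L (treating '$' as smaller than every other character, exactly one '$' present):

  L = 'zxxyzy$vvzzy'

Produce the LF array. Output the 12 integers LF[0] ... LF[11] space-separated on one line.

Answer: 8 3 4 5 9 6 0 1 2 10 11 7

Derivation:
Char counts: '$':1, 'v':2, 'x':2, 'y':3, 'z':4
C (first-col start): C('$')=0, C('v')=1, C('x')=3, C('y')=5, C('z')=8
L[0]='z': occ=0, LF[0]=C('z')+0=8+0=8
L[1]='x': occ=0, LF[1]=C('x')+0=3+0=3
L[2]='x': occ=1, LF[2]=C('x')+1=3+1=4
L[3]='y': occ=0, LF[3]=C('y')+0=5+0=5
L[4]='z': occ=1, LF[4]=C('z')+1=8+1=9
L[5]='y': occ=1, LF[5]=C('y')+1=5+1=6
L[6]='$': occ=0, LF[6]=C('$')+0=0+0=0
L[7]='v': occ=0, LF[7]=C('v')+0=1+0=1
L[8]='v': occ=1, LF[8]=C('v')+1=1+1=2
L[9]='z': occ=2, LF[9]=C('z')+2=8+2=10
L[10]='z': occ=3, LF[10]=C('z')+3=8+3=11
L[11]='y': occ=2, LF[11]=C('y')+2=5+2=7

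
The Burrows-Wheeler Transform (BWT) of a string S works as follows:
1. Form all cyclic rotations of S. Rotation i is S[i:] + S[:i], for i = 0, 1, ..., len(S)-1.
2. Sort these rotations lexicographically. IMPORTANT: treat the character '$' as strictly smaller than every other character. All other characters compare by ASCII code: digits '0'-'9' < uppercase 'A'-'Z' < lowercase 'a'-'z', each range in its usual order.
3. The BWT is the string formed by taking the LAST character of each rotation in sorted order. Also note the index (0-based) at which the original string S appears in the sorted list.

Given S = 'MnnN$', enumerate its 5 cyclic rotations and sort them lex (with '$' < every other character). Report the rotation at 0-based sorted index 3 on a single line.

Answer: nN$Mn

Derivation:
All 5 rotations (rotation i = S[i:]+S[:i]):
  rot[0] = MnnN$
  rot[1] = nnN$M
  rot[2] = nN$Mn
  rot[3] = N$Mnn
  rot[4] = $MnnN
Sorted (with $ < everything):
  sorted[0] = $MnnN
  sorted[1] = MnnN$
  sorted[2] = N$Mnn
  sorted[3] = nN$Mn
  sorted[4] = nnN$M
sorted[3] = nN$Mn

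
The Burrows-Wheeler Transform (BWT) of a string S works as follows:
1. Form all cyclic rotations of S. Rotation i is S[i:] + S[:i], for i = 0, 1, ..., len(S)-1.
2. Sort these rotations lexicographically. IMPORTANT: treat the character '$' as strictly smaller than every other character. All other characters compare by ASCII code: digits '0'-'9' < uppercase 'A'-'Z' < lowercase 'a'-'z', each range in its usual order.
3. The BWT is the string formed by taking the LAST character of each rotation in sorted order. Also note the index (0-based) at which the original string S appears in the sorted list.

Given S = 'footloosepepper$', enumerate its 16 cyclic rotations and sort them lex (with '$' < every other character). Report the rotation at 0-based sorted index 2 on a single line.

All 16 rotations (rotation i = S[i:]+S[:i]):
  rot[0] = footloosepepper$
  rot[1] = ootloosepepper$f
  rot[2] = otloosepepper$fo
  rot[3] = tloosepepper$foo
  rot[4] = loosepepper$foot
  rot[5] = oosepepper$footl
  rot[6] = osepepper$footlo
  rot[7] = sepepper$footloo
  rot[8] = epepper$footloos
  rot[9] = pepper$footloose
  rot[10] = epper$footloosep
  rot[11] = pper$footloosepe
  rot[12] = per$footloosepep
  rot[13] = er$footloosepepp
  rot[14] = r$footloosepeppe
  rot[15] = $footloosepepper
Sorted (with $ < everything):
  sorted[0] = $footloosepepper
  sorted[1] = epepper$footloos
  sorted[2] = epper$footloosep
  sorted[3] = er$footloosepepp
  sorted[4] = footloosepepper$
  sorted[5] = loosepepper$foot
  sorted[6] = oosepepper$footl
  sorted[7] = ootloosepepper$f
  sorted[8] = osepepper$footlo
  sorted[9] = otloosepepper$fo
  sorted[10] = pepper$footloose
  sorted[11] = per$footloosepep
  sorted[12] = pper$footloosepe
  sorted[13] = r$footloosepeppe
  sorted[14] = sepepper$footloo
  sorted[15] = tloosepepper$foo
sorted[2] = epper$footloosep

Answer: epper$footloosep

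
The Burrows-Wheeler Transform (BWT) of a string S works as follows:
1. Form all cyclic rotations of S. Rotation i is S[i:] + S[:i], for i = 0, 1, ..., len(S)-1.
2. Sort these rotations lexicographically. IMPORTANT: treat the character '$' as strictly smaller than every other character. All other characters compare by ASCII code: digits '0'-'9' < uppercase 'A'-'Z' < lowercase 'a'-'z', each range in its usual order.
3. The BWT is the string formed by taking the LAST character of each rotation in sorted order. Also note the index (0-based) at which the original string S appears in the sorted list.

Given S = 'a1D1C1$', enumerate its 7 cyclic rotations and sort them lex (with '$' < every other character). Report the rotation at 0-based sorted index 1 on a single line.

All 7 rotations (rotation i = S[i:]+S[:i]):
  rot[0] = a1D1C1$
  rot[1] = 1D1C1$a
  rot[2] = D1C1$a1
  rot[3] = 1C1$a1D
  rot[4] = C1$a1D1
  rot[5] = 1$a1D1C
  rot[6] = $a1D1C1
Sorted (with $ < everything):
  sorted[0] = $a1D1C1
  sorted[1] = 1$a1D1C
  sorted[2] = 1C1$a1D
  sorted[3] = 1D1C1$a
  sorted[4] = C1$a1D1
  sorted[5] = D1C1$a1
  sorted[6] = a1D1C1$
sorted[1] = 1$a1D1C

Answer: 1$a1D1C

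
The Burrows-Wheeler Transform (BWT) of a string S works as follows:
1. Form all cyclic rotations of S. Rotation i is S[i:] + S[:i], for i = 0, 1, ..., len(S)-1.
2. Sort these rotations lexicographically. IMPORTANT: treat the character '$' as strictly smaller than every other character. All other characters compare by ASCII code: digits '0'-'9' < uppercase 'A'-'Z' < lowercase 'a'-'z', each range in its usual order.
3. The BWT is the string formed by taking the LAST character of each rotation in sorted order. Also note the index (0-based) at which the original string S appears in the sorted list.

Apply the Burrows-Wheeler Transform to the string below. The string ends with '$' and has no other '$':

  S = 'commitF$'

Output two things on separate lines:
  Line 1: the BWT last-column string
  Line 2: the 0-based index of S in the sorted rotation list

Answer: Ft$mmoci
2

Derivation:
All 8 rotations (rotation i = S[i:]+S[:i]):
  rot[0] = commitF$
  rot[1] = ommitF$c
  rot[2] = mmitF$co
  rot[3] = mitF$com
  rot[4] = itF$comm
  rot[5] = tF$commi
  rot[6] = F$commit
  rot[7] = $commitF
Sorted (with $ < everything):
  sorted[0] = $commitF  (last char: 'F')
  sorted[1] = F$commit  (last char: 't')
  sorted[2] = commitF$  (last char: '$')
  sorted[3] = itF$comm  (last char: 'm')
  sorted[4] = mitF$com  (last char: 'm')
  sorted[5] = mmitF$co  (last char: 'o')
  sorted[6] = ommitF$c  (last char: 'c')
  sorted[7] = tF$commi  (last char: 'i')
Last column: Ft$mmoci
Original string S is at sorted index 2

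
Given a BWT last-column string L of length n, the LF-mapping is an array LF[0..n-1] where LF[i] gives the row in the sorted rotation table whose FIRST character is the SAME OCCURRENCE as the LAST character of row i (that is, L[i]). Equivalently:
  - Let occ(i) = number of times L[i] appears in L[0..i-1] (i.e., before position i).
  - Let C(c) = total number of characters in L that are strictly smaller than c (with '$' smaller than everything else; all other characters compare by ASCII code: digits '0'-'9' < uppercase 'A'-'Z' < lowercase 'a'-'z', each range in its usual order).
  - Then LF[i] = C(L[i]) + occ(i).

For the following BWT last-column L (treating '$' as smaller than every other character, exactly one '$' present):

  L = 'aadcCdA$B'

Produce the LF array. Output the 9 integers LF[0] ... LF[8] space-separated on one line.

Answer: 4 5 7 6 3 8 1 0 2

Derivation:
Char counts: '$':1, 'A':1, 'B':1, 'C':1, 'a':2, 'c':1, 'd':2
C (first-col start): C('$')=0, C('A')=1, C('B')=2, C('C')=3, C('a')=4, C('c')=6, C('d')=7
L[0]='a': occ=0, LF[0]=C('a')+0=4+0=4
L[1]='a': occ=1, LF[1]=C('a')+1=4+1=5
L[2]='d': occ=0, LF[2]=C('d')+0=7+0=7
L[3]='c': occ=0, LF[3]=C('c')+0=6+0=6
L[4]='C': occ=0, LF[4]=C('C')+0=3+0=3
L[5]='d': occ=1, LF[5]=C('d')+1=7+1=8
L[6]='A': occ=0, LF[6]=C('A')+0=1+0=1
L[7]='$': occ=0, LF[7]=C('$')+0=0+0=0
L[8]='B': occ=0, LF[8]=C('B')+0=2+0=2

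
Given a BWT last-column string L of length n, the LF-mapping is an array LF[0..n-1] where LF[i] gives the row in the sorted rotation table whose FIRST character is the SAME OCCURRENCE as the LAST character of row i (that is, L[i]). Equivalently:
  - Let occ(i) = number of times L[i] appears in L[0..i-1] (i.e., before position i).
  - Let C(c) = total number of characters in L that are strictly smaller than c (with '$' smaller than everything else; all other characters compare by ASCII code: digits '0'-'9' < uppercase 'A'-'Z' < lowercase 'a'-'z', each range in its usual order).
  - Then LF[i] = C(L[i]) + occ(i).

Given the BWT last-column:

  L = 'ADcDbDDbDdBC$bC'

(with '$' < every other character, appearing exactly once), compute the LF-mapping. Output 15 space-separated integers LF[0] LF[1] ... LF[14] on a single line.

Char counts: '$':1, 'A':1, 'B':1, 'C':2, 'D':5, 'b':3, 'c':1, 'd':1
C (first-col start): C('$')=0, C('A')=1, C('B')=2, C('C')=3, C('D')=5, C('b')=10, C('c')=13, C('d')=14
L[0]='A': occ=0, LF[0]=C('A')+0=1+0=1
L[1]='D': occ=0, LF[1]=C('D')+0=5+0=5
L[2]='c': occ=0, LF[2]=C('c')+0=13+0=13
L[3]='D': occ=1, LF[3]=C('D')+1=5+1=6
L[4]='b': occ=0, LF[4]=C('b')+0=10+0=10
L[5]='D': occ=2, LF[5]=C('D')+2=5+2=7
L[6]='D': occ=3, LF[6]=C('D')+3=5+3=8
L[7]='b': occ=1, LF[7]=C('b')+1=10+1=11
L[8]='D': occ=4, LF[8]=C('D')+4=5+4=9
L[9]='d': occ=0, LF[9]=C('d')+0=14+0=14
L[10]='B': occ=0, LF[10]=C('B')+0=2+0=2
L[11]='C': occ=0, LF[11]=C('C')+0=3+0=3
L[12]='$': occ=0, LF[12]=C('$')+0=0+0=0
L[13]='b': occ=2, LF[13]=C('b')+2=10+2=12
L[14]='C': occ=1, LF[14]=C('C')+1=3+1=4

Answer: 1 5 13 6 10 7 8 11 9 14 2 3 0 12 4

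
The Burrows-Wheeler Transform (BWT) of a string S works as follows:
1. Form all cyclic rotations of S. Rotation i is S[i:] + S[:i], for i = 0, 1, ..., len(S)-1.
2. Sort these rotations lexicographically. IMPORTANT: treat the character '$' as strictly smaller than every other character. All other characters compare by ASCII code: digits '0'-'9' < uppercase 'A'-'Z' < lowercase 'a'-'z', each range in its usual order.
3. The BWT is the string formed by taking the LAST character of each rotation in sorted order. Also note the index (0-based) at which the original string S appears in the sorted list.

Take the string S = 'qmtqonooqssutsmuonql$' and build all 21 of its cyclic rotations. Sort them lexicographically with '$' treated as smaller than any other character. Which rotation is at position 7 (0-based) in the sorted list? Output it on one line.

All 21 rotations (rotation i = S[i:]+S[:i]):
  rot[0] = qmtqonooqssutsmuonql$
  rot[1] = mtqonooqssutsmuonql$q
  rot[2] = tqonooqssutsmuonql$qm
  rot[3] = qonooqssutsmuonql$qmt
  rot[4] = onooqssutsmuonql$qmtq
  rot[5] = nooqssutsmuonql$qmtqo
  rot[6] = ooqssutsmuonql$qmtqon
  rot[7] = oqssutsmuonql$qmtqono
  rot[8] = qssutsmuonql$qmtqonoo
  rot[9] = ssutsmuonql$qmtqonooq
  rot[10] = sutsmuonql$qmtqonooqs
  rot[11] = utsmuonql$qmtqonooqss
  rot[12] = tsmuonql$qmtqonooqssu
  rot[13] = smuonql$qmtqonooqssut
  rot[14] = muonql$qmtqonooqssuts
  rot[15] = uonql$qmtqonooqssutsm
  rot[16] = onql$qmtqonooqssutsmu
  rot[17] = nql$qmtqonooqssutsmuo
  rot[18] = ql$qmtqonooqssutsmuon
  rot[19] = l$qmtqonooqssutsmuonq
  rot[20] = $qmtqonooqssutsmuonql
Sorted (with $ < everything):
  sorted[0] = $qmtqonooqssutsmuonql
  sorted[1] = l$qmtqonooqssutsmuonq
  sorted[2] = mtqonooqssutsmuonql$q
  sorted[3] = muonql$qmtqonooqssuts
  sorted[4] = nooqssutsmuonql$qmtqo
  sorted[5] = nql$qmtqonooqssutsmuo
  sorted[6] = onooqssutsmuonql$qmtq
  sorted[7] = onql$qmtqonooqssutsmu
  sorted[8] = ooqssutsmuonql$qmtqon
  sorted[9] = oqssutsmuonql$qmtqono
  sorted[10] = ql$qmtqonooqssutsmuon
  sorted[11] = qmtqonooqssutsmuonql$
  sorted[12] = qonooqssutsmuonql$qmt
  sorted[13] = qssutsmuonql$qmtqonoo
  sorted[14] = smuonql$qmtqonooqssut
  sorted[15] = ssutsmuonql$qmtqonooq
  sorted[16] = sutsmuonql$qmtqonooqs
  sorted[17] = tqonooqssutsmuonql$qm
  sorted[18] = tsmuonql$qmtqonooqssu
  sorted[19] = uonql$qmtqonooqssutsm
  sorted[20] = utsmuonql$qmtqonooqss
sorted[7] = onql$qmtqonooqssutsmu

Answer: onql$qmtqonooqssutsmu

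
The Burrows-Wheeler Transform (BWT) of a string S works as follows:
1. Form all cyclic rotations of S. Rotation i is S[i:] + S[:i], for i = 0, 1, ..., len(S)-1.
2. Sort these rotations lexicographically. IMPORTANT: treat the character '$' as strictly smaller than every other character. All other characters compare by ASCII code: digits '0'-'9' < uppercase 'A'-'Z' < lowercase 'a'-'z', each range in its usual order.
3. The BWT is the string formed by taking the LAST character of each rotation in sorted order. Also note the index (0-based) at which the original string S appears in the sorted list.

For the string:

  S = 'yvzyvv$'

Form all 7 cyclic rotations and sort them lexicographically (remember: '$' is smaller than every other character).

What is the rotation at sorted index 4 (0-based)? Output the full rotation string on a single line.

All 7 rotations (rotation i = S[i:]+S[:i]):
  rot[0] = yvzyvv$
  rot[1] = vzyvv$y
  rot[2] = zyvv$yv
  rot[3] = yvv$yvz
  rot[4] = vv$yvzy
  rot[5] = v$yvzyv
  rot[6] = $yvzyvv
Sorted (with $ < everything):
  sorted[0] = $yvzyvv
  sorted[1] = v$yvzyv
  sorted[2] = vv$yvzy
  sorted[3] = vzyvv$y
  sorted[4] = yvv$yvz
  sorted[5] = yvzyvv$
  sorted[6] = zyvv$yv
sorted[4] = yvv$yvz

Answer: yvv$yvz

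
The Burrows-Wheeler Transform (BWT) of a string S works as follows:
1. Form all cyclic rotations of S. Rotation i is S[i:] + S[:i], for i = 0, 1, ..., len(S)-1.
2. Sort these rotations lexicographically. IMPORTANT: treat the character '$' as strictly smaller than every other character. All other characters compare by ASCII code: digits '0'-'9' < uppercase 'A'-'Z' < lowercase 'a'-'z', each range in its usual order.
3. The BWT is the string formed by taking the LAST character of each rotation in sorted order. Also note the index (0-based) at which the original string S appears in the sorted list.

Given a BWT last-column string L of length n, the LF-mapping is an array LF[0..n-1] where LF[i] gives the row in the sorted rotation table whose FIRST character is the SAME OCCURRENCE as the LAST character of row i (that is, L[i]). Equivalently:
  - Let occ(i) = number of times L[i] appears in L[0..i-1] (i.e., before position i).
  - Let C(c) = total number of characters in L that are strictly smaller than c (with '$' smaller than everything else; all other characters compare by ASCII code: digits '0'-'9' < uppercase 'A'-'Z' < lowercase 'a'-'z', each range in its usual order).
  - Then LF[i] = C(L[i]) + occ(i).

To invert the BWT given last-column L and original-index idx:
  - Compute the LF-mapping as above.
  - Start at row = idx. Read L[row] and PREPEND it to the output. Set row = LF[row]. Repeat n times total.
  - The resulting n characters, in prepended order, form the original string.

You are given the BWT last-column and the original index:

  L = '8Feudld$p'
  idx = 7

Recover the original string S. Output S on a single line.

Answer: puddleF8$

Derivation:
LF mapping: 1 2 5 8 3 6 4 0 7
Walk LF starting at row 7, prepending L[row]:
  step 1: row=7, L[7]='$', prepend. Next row=LF[7]=0
  step 2: row=0, L[0]='8', prepend. Next row=LF[0]=1
  step 3: row=1, L[1]='F', prepend. Next row=LF[1]=2
  step 4: row=2, L[2]='e', prepend. Next row=LF[2]=5
  step 5: row=5, L[5]='l', prepend. Next row=LF[5]=6
  step 6: row=6, L[6]='d', prepend. Next row=LF[6]=4
  step 7: row=4, L[4]='d', prepend. Next row=LF[4]=3
  step 8: row=3, L[3]='u', prepend. Next row=LF[3]=8
  step 9: row=8, L[8]='p', prepend. Next row=LF[8]=7
Reversed output: puddleF8$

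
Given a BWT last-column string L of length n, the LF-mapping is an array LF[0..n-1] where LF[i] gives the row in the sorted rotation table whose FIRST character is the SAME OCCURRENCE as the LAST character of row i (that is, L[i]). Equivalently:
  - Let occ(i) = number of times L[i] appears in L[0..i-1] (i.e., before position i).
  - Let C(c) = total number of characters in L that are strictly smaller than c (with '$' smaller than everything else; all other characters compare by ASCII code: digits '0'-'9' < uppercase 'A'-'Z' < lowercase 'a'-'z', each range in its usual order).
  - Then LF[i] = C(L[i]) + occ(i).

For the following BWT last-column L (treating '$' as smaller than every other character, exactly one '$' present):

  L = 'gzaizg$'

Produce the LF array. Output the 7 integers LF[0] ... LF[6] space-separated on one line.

Char counts: '$':1, 'a':1, 'g':2, 'i':1, 'z':2
C (first-col start): C('$')=0, C('a')=1, C('g')=2, C('i')=4, C('z')=5
L[0]='g': occ=0, LF[0]=C('g')+0=2+0=2
L[1]='z': occ=0, LF[1]=C('z')+0=5+0=5
L[2]='a': occ=0, LF[2]=C('a')+0=1+0=1
L[3]='i': occ=0, LF[3]=C('i')+0=4+0=4
L[4]='z': occ=1, LF[4]=C('z')+1=5+1=6
L[5]='g': occ=1, LF[5]=C('g')+1=2+1=3
L[6]='$': occ=0, LF[6]=C('$')+0=0+0=0

Answer: 2 5 1 4 6 3 0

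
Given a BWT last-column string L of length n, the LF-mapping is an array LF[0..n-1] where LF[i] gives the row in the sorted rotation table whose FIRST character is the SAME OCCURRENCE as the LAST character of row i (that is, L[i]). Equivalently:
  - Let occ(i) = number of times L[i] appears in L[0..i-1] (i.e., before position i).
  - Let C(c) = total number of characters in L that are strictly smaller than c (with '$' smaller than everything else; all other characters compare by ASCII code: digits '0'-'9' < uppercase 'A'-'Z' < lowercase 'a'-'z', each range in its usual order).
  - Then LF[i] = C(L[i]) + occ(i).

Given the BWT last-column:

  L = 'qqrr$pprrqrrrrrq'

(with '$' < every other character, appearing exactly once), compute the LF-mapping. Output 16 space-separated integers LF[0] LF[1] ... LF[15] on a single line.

Answer: 3 4 7 8 0 1 2 9 10 5 11 12 13 14 15 6

Derivation:
Char counts: '$':1, 'p':2, 'q':4, 'r':9
C (first-col start): C('$')=0, C('p')=1, C('q')=3, C('r')=7
L[0]='q': occ=0, LF[0]=C('q')+0=3+0=3
L[1]='q': occ=1, LF[1]=C('q')+1=3+1=4
L[2]='r': occ=0, LF[2]=C('r')+0=7+0=7
L[3]='r': occ=1, LF[3]=C('r')+1=7+1=8
L[4]='$': occ=0, LF[4]=C('$')+0=0+0=0
L[5]='p': occ=0, LF[5]=C('p')+0=1+0=1
L[6]='p': occ=1, LF[6]=C('p')+1=1+1=2
L[7]='r': occ=2, LF[7]=C('r')+2=7+2=9
L[8]='r': occ=3, LF[8]=C('r')+3=7+3=10
L[9]='q': occ=2, LF[9]=C('q')+2=3+2=5
L[10]='r': occ=4, LF[10]=C('r')+4=7+4=11
L[11]='r': occ=5, LF[11]=C('r')+5=7+5=12
L[12]='r': occ=6, LF[12]=C('r')+6=7+6=13
L[13]='r': occ=7, LF[13]=C('r')+7=7+7=14
L[14]='r': occ=8, LF[14]=C('r')+8=7+8=15
L[15]='q': occ=3, LF[15]=C('q')+3=3+3=6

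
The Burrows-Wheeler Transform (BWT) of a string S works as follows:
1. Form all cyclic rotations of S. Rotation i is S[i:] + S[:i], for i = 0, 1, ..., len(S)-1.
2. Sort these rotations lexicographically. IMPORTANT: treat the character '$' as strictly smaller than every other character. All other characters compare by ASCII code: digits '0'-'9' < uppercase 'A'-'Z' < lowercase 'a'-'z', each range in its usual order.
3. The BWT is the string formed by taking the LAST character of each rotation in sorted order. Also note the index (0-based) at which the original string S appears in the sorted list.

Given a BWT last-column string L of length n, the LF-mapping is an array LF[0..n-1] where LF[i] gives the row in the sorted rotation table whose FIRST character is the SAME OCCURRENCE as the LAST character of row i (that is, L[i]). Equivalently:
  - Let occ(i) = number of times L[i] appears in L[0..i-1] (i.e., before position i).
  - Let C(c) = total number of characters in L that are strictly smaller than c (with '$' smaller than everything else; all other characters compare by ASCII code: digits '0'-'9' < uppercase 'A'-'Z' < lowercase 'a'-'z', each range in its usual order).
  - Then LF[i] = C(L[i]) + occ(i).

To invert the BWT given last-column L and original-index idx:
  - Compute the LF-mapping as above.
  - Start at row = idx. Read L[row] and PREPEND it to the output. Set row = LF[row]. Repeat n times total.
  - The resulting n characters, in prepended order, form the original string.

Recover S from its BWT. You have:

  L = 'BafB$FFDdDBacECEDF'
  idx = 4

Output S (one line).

LF mapping: 1 13 17 2 0 10 11 5 16 6 3 14 15 8 4 9 7 12
Walk LF starting at row 4, prepending L[row]:
  step 1: row=4, L[4]='$', prepend. Next row=LF[4]=0
  step 2: row=0, L[0]='B', prepend. Next row=LF[0]=1
  step 3: row=1, L[1]='a', prepend. Next row=LF[1]=13
  step 4: row=13, L[13]='E', prepend. Next row=LF[13]=8
  step 5: row=8, L[8]='d', prepend. Next row=LF[8]=16
  step 6: row=16, L[16]='D', prepend. Next row=LF[16]=7
  step 7: row=7, L[7]='D', prepend. Next row=LF[7]=5
  step 8: row=5, L[5]='F', prepend. Next row=LF[5]=10
  step 9: row=10, L[10]='B', prepend. Next row=LF[10]=3
  step 10: row=3, L[3]='B', prepend. Next row=LF[3]=2
  step 11: row=2, L[2]='f', prepend. Next row=LF[2]=17
  step 12: row=17, L[17]='F', prepend. Next row=LF[17]=12
  step 13: row=12, L[12]='c', prepend. Next row=LF[12]=15
  step 14: row=15, L[15]='E', prepend. Next row=LF[15]=9
  step 15: row=9, L[9]='D', prepend. Next row=LF[9]=6
  step 16: row=6, L[6]='F', prepend. Next row=LF[6]=11
  step 17: row=11, L[11]='a', prepend. Next row=LF[11]=14
  step 18: row=14, L[14]='C', prepend. Next row=LF[14]=4
Reversed output: CaFDEcFfBBFDDdEaB$

Answer: CaFDEcFfBBFDDdEaB$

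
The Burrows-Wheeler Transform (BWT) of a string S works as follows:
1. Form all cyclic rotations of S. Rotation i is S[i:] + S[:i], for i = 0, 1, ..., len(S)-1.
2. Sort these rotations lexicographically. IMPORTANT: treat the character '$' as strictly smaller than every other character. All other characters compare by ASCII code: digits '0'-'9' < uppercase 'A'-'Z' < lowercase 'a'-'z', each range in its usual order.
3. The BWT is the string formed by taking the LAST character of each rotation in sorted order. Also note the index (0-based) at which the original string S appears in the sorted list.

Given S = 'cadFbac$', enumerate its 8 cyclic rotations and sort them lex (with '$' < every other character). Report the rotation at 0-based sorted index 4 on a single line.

Answer: bac$cadF

Derivation:
All 8 rotations (rotation i = S[i:]+S[:i]):
  rot[0] = cadFbac$
  rot[1] = adFbac$c
  rot[2] = dFbac$ca
  rot[3] = Fbac$cad
  rot[4] = bac$cadF
  rot[5] = ac$cadFb
  rot[6] = c$cadFba
  rot[7] = $cadFbac
Sorted (with $ < everything):
  sorted[0] = $cadFbac
  sorted[1] = Fbac$cad
  sorted[2] = ac$cadFb
  sorted[3] = adFbac$c
  sorted[4] = bac$cadF
  sorted[5] = c$cadFba
  sorted[6] = cadFbac$
  sorted[7] = dFbac$ca
sorted[4] = bac$cadF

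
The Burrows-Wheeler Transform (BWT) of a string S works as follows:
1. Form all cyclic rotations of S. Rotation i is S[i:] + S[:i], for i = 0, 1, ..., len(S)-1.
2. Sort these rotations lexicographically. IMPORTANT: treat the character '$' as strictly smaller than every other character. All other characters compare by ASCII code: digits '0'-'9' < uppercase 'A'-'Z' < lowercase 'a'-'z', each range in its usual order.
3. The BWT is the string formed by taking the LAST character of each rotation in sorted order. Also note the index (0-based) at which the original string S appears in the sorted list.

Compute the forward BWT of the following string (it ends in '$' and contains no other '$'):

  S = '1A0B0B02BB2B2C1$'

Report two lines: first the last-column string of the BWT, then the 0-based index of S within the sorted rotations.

Answer: 1BBAC$B0B100B222
5

Derivation:
All 16 rotations (rotation i = S[i:]+S[:i]):
  rot[0] = 1A0B0B02BB2B2C1$
  rot[1] = A0B0B02BB2B2C1$1
  rot[2] = 0B0B02BB2B2C1$1A
  rot[3] = B0B02BB2B2C1$1A0
  rot[4] = 0B02BB2B2C1$1A0B
  rot[5] = B02BB2B2C1$1A0B0
  rot[6] = 02BB2B2C1$1A0B0B
  rot[7] = 2BB2B2C1$1A0B0B0
  rot[8] = BB2B2C1$1A0B0B02
  rot[9] = B2B2C1$1A0B0B02B
  rot[10] = 2B2C1$1A0B0B02BB
  rot[11] = B2C1$1A0B0B02BB2
  rot[12] = 2C1$1A0B0B02BB2B
  rot[13] = C1$1A0B0B02BB2B2
  rot[14] = 1$1A0B0B02BB2B2C
  rot[15] = $1A0B0B02BB2B2C1
Sorted (with $ < everything):
  sorted[0] = $1A0B0B02BB2B2C1  (last char: '1')
  sorted[1] = 02BB2B2C1$1A0B0B  (last char: 'B')
  sorted[2] = 0B02BB2B2C1$1A0B  (last char: 'B')
  sorted[3] = 0B0B02BB2B2C1$1A  (last char: 'A')
  sorted[4] = 1$1A0B0B02BB2B2C  (last char: 'C')
  sorted[5] = 1A0B0B02BB2B2C1$  (last char: '$')
  sorted[6] = 2B2C1$1A0B0B02BB  (last char: 'B')
  sorted[7] = 2BB2B2C1$1A0B0B0  (last char: '0')
  sorted[8] = 2C1$1A0B0B02BB2B  (last char: 'B')
  sorted[9] = A0B0B02BB2B2C1$1  (last char: '1')
  sorted[10] = B02BB2B2C1$1A0B0  (last char: '0')
  sorted[11] = B0B02BB2B2C1$1A0  (last char: '0')
  sorted[12] = B2B2C1$1A0B0B02B  (last char: 'B')
  sorted[13] = B2C1$1A0B0B02BB2  (last char: '2')
  sorted[14] = BB2B2C1$1A0B0B02  (last char: '2')
  sorted[15] = C1$1A0B0B02BB2B2  (last char: '2')
Last column: 1BBAC$B0B100B222
Original string S is at sorted index 5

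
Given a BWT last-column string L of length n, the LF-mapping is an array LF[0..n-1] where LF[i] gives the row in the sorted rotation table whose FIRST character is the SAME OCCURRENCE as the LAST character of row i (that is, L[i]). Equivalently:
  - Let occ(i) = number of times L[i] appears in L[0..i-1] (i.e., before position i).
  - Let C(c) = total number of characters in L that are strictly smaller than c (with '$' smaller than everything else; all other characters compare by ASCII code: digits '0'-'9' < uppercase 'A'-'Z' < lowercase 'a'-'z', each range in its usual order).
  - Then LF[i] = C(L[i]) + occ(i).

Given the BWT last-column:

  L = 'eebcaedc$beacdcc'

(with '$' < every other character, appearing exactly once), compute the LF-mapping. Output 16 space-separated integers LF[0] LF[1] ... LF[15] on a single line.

Answer: 12 13 3 5 1 14 10 6 0 4 15 2 7 11 8 9

Derivation:
Char counts: '$':1, 'a':2, 'b':2, 'c':5, 'd':2, 'e':4
C (first-col start): C('$')=0, C('a')=1, C('b')=3, C('c')=5, C('d')=10, C('e')=12
L[0]='e': occ=0, LF[0]=C('e')+0=12+0=12
L[1]='e': occ=1, LF[1]=C('e')+1=12+1=13
L[2]='b': occ=0, LF[2]=C('b')+0=3+0=3
L[3]='c': occ=0, LF[3]=C('c')+0=5+0=5
L[4]='a': occ=0, LF[4]=C('a')+0=1+0=1
L[5]='e': occ=2, LF[5]=C('e')+2=12+2=14
L[6]='d': occ=0, LF[6]=C('d')+0=10+0=10
L[7]='c': occ=1, LF[7]=C('c')+1=5+1=6
L[8]='$': occ=0, LF[8]=C('$')+0=0+0=0
L[9]='b': occ=1, LF[9]=C('b')+1=3+1=4
L[10]='e': occ=3, LF[10]=C('e')+3=12+3=15
L[11]='a': occ=1, LF[11]=C('a')+1=1+1=2
L[12]='c': occ=2, LF[12]=C('c')+2=5+2=7
L[13]='d': occ=1, LF[13]=C('d')+1=10+1=11
L[14]='c': occ=3, LF[14]=C('c')+3=5+3=8
L[15]='c': occ=4, LF[15]=C('c')+4=5+4=9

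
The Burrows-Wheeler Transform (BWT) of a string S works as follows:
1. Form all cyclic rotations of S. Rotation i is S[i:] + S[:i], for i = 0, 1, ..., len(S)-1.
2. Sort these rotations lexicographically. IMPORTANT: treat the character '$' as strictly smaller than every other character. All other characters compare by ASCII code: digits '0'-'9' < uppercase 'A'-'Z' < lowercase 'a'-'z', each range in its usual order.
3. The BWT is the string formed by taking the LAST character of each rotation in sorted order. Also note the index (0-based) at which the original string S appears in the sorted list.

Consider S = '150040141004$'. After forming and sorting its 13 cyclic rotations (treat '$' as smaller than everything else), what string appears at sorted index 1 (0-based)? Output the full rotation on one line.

All 13 rotations (rotation i = S[i:]+S[:i]):
  rot[0] = 150040141004$
  rot[1] = 50040141004$1
  rot[2] = 0040141004$15
  rot[3] = 040141004$150
  rot[4] = 40141004$1500
  rot[5] = 0141004$15004
  rot[6] = 141004$150040
  rot[7] = 41004$1500401
  rot[8] = 1004$15004014
  rot[9] = 004$150040141
  rot[10] = 04$1500401410
  rot[11] = 4$15004014100
  rot[12] = $150040141004
Sorted (with $ < everything):
  sorted[0] = $150040141004
  sorted[1] = 004$150040141
  sorted[2] = 0040141004$15
  sorted[3] = 0141004$15004
  sorted[4] = 04$1500401410
  sorted[5] = 040141004$150
  sorted[6] = 1004$15004014
  sorted[7] = 141004$150040
  sorted[8] = 150040141004$
  sorted[9] = 4$15004014100
  sorted[10] = 40141004$1500
  sorted[11] = 41004$1500401
  sorted[12] = 50040141004$1
sorted[1] = 004$150040141

Answer: 004$150040141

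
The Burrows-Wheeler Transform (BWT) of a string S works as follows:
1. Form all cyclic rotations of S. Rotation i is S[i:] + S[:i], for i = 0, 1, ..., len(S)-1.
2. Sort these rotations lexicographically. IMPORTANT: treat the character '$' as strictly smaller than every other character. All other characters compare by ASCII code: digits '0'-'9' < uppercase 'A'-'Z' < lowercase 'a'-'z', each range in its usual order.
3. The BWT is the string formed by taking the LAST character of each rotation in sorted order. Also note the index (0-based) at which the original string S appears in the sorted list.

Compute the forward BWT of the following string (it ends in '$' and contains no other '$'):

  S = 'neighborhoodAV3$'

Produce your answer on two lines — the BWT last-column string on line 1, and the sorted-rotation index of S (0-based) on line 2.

All 16 rotations (rotation i = S[i:]+S[:i]):
  rot[0] = neighborhoodAV3$
  rot[1] = eighborhoodAV3$n
  rot[2] = ighborhoodAV3$ne
  rot[3] = ghborhoodAV3$nei
  rot[4] = hborhoodAV3$neig
  rot[5] = borhoodAV3$neigh
  rot[6] = orhoodAV3$neighb
  rot[7] = rhoodAV3$neighbo
  rot[8] = hoodAV3$neighbor
  rot[9] = oodAV3$neighborh
  rot[10] = odAV3$neighborho
  rot[11] = dAV3$neighborhoo
  rot[12] = AV3$neighborhood
  rot[13] = V3$neighborhoodA
  rot[14] = 3$neighborhoodAV
  rot[15] = $neighborhoodAV3
Sorted (with $ < everything):
  sorted[0] = $neighborhoodAV3  (last char: '3')
  sorted[1] = 3$neighborhoodAV  (last char: 'V')
  sorted[2] = AV3$neighborhood  (last char: 'd')
  sorted[3] = V3$neighborhoodA  (last char: 'A')
  sorted[4] = borhoodAV3$neigh  (last char: 'h')
  sorted[5] = dAV3$neighborhoo  (last char: 'o')
  sorted[6] = eighborhoodAV3$n  (last char: 'n')
  sorted[7] = ghborhoodAV3$nei  (last char: 'i')
  sorted[8] = hborhoodAV3$neig  (last char: 'g')
  sorted[9] = hoodAV3$neighbor  (last char: 'r')
  sorted[10] = ighborhoodAV3$ne  (last char: 'e')
  sorted[11] = neighborhoodAV3$  (last char: '$')
  sorted[12] = odAV3$neighborho  (last char: 'o')
  sorted[13] = oodAV3$neighborh  (last char: 'h')
  sorted[14] = orhoodAV3$neighb  (last char: 'b')
  sorted[15] = rhoodAV3$neighbo  (last char: 'o')
Last column: 3VdAhonigre$ohbo
Original string S is at sorted index 11

Answer: 3VdAhonigre$ohbo
11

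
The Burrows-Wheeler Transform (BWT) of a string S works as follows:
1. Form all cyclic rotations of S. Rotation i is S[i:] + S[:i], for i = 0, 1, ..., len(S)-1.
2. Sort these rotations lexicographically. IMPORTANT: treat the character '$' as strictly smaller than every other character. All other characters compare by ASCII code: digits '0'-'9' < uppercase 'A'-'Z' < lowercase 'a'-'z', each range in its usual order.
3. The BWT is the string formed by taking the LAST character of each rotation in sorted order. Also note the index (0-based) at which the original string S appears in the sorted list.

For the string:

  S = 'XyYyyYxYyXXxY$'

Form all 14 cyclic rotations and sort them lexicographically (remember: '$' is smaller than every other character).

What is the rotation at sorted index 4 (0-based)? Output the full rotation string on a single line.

Answer: Y$XyYyyYxYyXXx

Derivation:
All 14 rotations (rotation i = S[i:]+S[:i]):
  rot[0] = XyYyyYxYyXXxY$
  rot[1] = yYyyYxYyXXxY$X
  rot[2] = YyyYxYyXXxY$Xy
  rot[3] = yyYxYyXXxY$XyY
  rot[4] = yYxYyXXxY$XyYy
  rot[5] = YxYyXXxY$XyYyy
  rot[6] = xYyXXxY$XyYyyY
  rot[7] = YyXXxY$XyYyyYx
  rot[8] = yXXxY$XyYyyYxY
  rot[9] = XXxY$XyYyyYxYy
  rot[10] = XxY$XyYyyYxYyX
  rot[11] = xY$XyYyyYxYyXX
  rot[12] = Y$XyYyyYxYyXXx
  rot[13] = $XyYyyYxYyXXxY
Sorted (with $ < everything):
  sorted[0] = $XyYyyYxYyXXxY
  sorted[1] = XXxY$XyYyyYxYy
  sorted[2] = XxY$XyYyyYxYyX
  sorted[3] = XyYyyYxYyXXxY$
  sorted[4] = Y$XyYyyYxYyXXx
  sorted[5] = YxYyXXxY$XyYyy
  sorted[6] = YyXXxY$XyYyyYx
  sorted[7] = YyyYxYyXXxY$Xy
  sorted[8] = xY$XyYyyYxYyXX
  sorted[9] = xYyXXxY$XyYyyY
  sorted[10] = yXXxY$XyYyyYxY
  sorted[11] = yYxYyXXxY$XyYy
  sorted[12] = yYyyYxYyXXxY$X
  sorted[13] = yyYxYyXXxY$XyY
sorted[4] = Y$XyYyyYxYyXXx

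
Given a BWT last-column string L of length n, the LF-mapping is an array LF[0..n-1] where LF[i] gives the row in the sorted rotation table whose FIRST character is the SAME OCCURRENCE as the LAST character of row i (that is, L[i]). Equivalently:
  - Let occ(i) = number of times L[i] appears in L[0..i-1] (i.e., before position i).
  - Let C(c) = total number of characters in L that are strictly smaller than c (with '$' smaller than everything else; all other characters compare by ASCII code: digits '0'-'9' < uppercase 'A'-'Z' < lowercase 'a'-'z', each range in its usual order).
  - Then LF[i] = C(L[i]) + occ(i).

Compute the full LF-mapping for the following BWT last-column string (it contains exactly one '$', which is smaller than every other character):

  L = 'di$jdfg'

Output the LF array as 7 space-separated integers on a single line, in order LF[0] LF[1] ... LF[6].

Answer: 1 5 0 6 2 3 4

Derivation:
Char counts: '$':1, 'd':2, 'f':1, 'g':1, 'i':1, 'j':1
C (first-col start): C('$')=0, C('d')=1, C('f')=3, C('g')=4, C('i')=5, C('j')=6
L[0]='d': occ=0, LF[0]=C('d')+0=1+0=1
L[1]='i': occ=0, LF[1]=C('i')+0=5+0=5
L[2]='$': occ=0, LF[2]=C('$')+0=0+0=0
L[3]='j': occ=0, LF[3]=C('j')+0=6+0=6
L[4]='d': occ=1, LF[4]=C('d')+1=1+1=2
L[5]='f': occ=0, LF[5]=C('f')+0=3+0=3
L[6]='g': occ=0, LF[6]=C('g')+0=4+0=4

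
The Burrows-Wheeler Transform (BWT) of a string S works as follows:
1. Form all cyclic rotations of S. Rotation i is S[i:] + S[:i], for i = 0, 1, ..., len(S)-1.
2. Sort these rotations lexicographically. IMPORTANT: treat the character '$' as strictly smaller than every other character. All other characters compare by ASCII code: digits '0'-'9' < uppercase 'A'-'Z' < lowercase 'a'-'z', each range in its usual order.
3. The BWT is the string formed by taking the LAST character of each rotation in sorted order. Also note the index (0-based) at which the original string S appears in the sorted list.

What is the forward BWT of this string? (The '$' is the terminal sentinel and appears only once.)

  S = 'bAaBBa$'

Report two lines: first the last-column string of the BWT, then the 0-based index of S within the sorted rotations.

All 7 rotations (rotation i = S[i:]+S[:i]):
  rot[0] = bAaBBa$
  rot[1] = AaBBa$b
  rot[2] = aBBa$bA
  rot[3] = BBa$bAa
  rot[4] = Ba$bAaB
  rot[5] = a$bAaBB
  rot[6] = $bAaBBa
Sorted (with $ < everything):
  sorted[0] = $bAaBBa  (last char: 'a')
  sorted[1] = AaBBa$b  (last char: 'b')
  sorted[2] = BBa$bAa  (last char: 'a')
  sorted[3] = Ba$bAaB  (last char: 'B')
  sorted[4] = a$bAaBB  (last char: 'B')
  sorted[5] = aBBa$bA  (last char: 'A')
  sorted[6] = bAaBBa$  (last char: '$')
Last column: abaBBA$
Original string S is at sorted index 6

Answer: abaBBA$
6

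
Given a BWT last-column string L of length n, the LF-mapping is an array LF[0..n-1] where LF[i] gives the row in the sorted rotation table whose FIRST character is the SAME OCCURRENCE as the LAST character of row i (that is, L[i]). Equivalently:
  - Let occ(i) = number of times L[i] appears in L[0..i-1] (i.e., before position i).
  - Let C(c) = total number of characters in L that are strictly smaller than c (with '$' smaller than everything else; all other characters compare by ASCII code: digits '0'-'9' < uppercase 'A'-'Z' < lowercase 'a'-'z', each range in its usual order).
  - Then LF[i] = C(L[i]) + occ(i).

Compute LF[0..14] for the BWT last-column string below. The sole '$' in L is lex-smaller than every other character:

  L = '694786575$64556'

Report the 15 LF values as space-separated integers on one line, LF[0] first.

Char counts: '$':1, '4':2, '5':4, '6':4, '7':2, '8':1, '9':1
C (first-col start): C('$')=0, C('4')=1, C('5')=3, C('6')=7, C('7')=11, C('8')=13, C('9')=14
L[0]='6': occ=0, LF[0]=C('6')+0=7+0=7
L[1]='9': occ=0, LF[1]=C('9')+0=14+0=14
L[2]='4': occ=0, LF[2]=C('4')+0=1+0=1
L[3]='7': occ=0, LF[3]=C('7')+0=11+0=11
L[4]='8': occ=0, LF[4]=C('8')+0=13+0=13
L[5]='6': occ=1, LF[5]=C('6')+1=7+1=8
L[6]='5': occ=0, LF[6]=C('5')+0=3+0=3
L[7]='7': occ=1, LF[7]=C('7')+1=11+1=12
L[8]='5': occ=1, LF[8]=C('5')+1=3+1=4
L[9]='$': occ=0, LF[9]=C('$')+0=0+0=0
L[10]='6': occ=2, LF[10]=C('6')+2=7+2=9
L[11]='4': occ=1, LF[11]=C('4')+1=1+1=2
L[12]='5': occ=2, LF[12]=C('5')+2=3+2=5
L[13]='5': occ=3, LF[13]=C('5')+3=3+3=6
L[14]='6': occ=3, LF[14]=C('6')+3=7+3=10

Answer: 7 14 1 11 13 8 3 12 4 0 9 2 5 6 10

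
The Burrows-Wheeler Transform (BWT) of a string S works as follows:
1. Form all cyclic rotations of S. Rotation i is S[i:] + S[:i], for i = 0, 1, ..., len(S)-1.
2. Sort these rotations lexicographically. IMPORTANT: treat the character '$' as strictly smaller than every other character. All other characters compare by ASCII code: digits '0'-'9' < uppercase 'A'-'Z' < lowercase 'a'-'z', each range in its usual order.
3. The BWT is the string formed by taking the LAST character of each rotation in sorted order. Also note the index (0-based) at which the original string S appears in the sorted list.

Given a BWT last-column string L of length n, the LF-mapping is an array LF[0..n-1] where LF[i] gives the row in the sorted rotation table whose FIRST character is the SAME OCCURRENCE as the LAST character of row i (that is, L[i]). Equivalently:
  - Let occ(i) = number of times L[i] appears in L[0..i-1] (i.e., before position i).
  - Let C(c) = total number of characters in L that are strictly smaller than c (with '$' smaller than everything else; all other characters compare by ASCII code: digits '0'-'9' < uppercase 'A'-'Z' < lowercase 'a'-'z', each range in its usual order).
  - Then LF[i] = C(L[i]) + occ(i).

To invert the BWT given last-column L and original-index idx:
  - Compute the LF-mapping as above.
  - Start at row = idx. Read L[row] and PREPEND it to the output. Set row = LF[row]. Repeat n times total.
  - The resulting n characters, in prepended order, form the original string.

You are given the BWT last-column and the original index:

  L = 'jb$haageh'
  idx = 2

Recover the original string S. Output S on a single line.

Answer: aghbaehj$

Derivation:
LF mapping: 8 3 0 6 1 2 5 4 7
Walk LF starting at row 2, prepending L[row]:
  step 1: row=2, L[2]='$', prepend. Next row=LF[2]=0
  step 2: row=0, L[0]='j', prepend. Next row=LF[0]=8
  step 3: row=8, L[8]='h', prepend. Next row=LF[8]=7
  step 4: row=7, L[7]='e', prepend. Next row=LF[7]=4
  step 5: row=4, L[4]='a', prepend. Next row=LF[4]=1
  step 6: row=1, L[1]='b', prepend. Next row=LF[1]=3
  step 7: row=3, L[3]='h', prepend. Next row=LF[3]=6
  step 8: row=6, L[6]='g', prepend. Next row=LF[6]=5
  step 9: row=5, L[5]='a', prepend. Next row=LF[5]=2
Reversed output: aghbaehj$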